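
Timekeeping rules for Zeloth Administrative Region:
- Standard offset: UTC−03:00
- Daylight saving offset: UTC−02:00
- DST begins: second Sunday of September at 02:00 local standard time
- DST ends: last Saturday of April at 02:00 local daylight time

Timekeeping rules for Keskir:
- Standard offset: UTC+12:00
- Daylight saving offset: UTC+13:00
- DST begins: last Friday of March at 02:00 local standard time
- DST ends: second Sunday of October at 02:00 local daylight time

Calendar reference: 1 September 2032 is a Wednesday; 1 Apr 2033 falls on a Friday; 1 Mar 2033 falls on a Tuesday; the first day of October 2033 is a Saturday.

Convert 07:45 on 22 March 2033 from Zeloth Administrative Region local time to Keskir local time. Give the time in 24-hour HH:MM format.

21:45

1 September 2032 is a Wednesday, so the first Sunday is September 5 and the second is September 12.
1 April 2033 is a Friday, so Saturdays fall on 2, 9, 16, 23, 30; the last is April 30.
22 March 2033 lies within the daylight-saving period (12 September 2032 – 30 April 2033), so Zeloth Administrative Region is on daylight time, UTC−02:00.
07:45 Zeloth Administrative Region + 2h = 09:45 UTC.
1 March 2033 is a Tuesday, so Fridays fall on 4, 11, 18, 25; the last is March 25.
1 October 2033 is a Saturday, so the first Sunday is October 2 and the second is October 9.
At the standard offset (UTC+12:00), 09:45 UTC + 12h = 21:45 Keskir standard time.
The standard-time date in Keskir, 22 March 2033, is outside the daylight-saving period (25 March – 9 October), so Keskir is on standard time, UTC+12:00.
09:45 UTC + 12h = 21:45 Keskir.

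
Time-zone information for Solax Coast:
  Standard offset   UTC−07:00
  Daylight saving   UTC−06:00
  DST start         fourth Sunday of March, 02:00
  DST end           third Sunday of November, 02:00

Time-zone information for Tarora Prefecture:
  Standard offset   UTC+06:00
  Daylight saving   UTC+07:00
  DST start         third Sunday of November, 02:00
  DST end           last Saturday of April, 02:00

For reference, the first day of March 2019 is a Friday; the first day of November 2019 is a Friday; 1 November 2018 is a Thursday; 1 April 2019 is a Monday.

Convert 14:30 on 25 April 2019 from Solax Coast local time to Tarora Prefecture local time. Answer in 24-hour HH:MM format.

1 March 2019 is a Friday, so the first Sunday is March 3 and the fourth is March 24.
1 November 2019 is a Friday, so the first Sunday is November 3 and the third is November 17.
25 April 2019 lies within the daylight-saving period (24 March – 17 November), so Solax Coast is on daylight time, UTC−06:00.
14:30 Solax Coast + 6h = 20:30 UTC.
1 November 2018 is a Thursday, so the first Sunday is November 4 and the third is November 18.
1 April 2019 is a Monday, so Saturdays fall on 6, 13, 20, 27; the last is April 27.
At the standard offset (UTC+06:00), 20:30 UTC + 6h = 02:30 Tarora Prefecture standard time (rolling into the next day, 26 April 2019).
The standard-time date in Tarora Prefecture, 26 April 2019, falls between 18 November 2018 and 27 April 2019, so daylight saving is in effect and Tarora Prefecture is at UTC+07:00.
20:30 UTC + 7h = 03:30 Tarora Prefecture (rolling into the next day, 26 April 2019).

03:30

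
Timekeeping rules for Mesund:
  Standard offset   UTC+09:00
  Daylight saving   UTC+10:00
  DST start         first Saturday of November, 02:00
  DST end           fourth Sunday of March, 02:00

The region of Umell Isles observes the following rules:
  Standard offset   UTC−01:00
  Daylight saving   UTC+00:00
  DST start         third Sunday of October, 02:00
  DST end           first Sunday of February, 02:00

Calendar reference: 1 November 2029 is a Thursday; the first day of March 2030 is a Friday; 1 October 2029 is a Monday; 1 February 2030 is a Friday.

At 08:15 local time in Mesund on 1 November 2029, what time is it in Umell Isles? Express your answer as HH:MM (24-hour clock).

23:15

1 November 2029 is a Thursday, so the first Saturday is November 3.
1 March 2030 is a Friday, so the first Sunday is March 3 and the fourth is March 24.
1 November 2029 does not fall between 3 November 2029 and 24 March 2030, so daylight saving is not in effect and Mesund is at UTC+09:00.
08:15 Mesund − 9h = 23:15 UTC (rolling into the previous day, 31 October 2029).
1 October 2029 is a Monday, so the first Sunday is October 7 and the third is October 21.
1 February 2030 is a Friday, so the first Sunday is February 3.
At the standard offset (UTC−01:00), 23:15 UTC − 1h = 22:15 Umell Isles standard time.
The standard-time date in Umell Isles, 31 October 2029, lies within the daylight-saving period (21 October 2029 – 3 February 2030), so Umell Isles is on daylight time, UTC+00:00.
23:15 UTC + 0h = 23:15 Umell Isles.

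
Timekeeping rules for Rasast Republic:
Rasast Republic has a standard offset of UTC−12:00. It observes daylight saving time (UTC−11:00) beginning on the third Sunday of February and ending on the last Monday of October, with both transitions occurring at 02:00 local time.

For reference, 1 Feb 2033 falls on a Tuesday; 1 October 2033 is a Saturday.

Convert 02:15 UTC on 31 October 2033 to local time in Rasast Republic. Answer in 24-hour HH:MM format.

15:15

1 February 2033 is a Tuesday, so the first Sunday is February 6 and the third is February 20.
1 October 2033 is a Saturday, so Mondays fall on 3, 10, 17, 24, 31; the last is October 31.
At the standard offset (UTC−12:00), 02:15 UTC − 12h = 14:15 Rasast Republic standard time (rolling into the previous day, 30 October 2033).
The standard-time date in Rasast Republic, 30 October 2033, falls between 20 February and 31 October, so daylight saving is in effect and Rasast Republic is at UTC−11:00.
02:15 UTC − 11h = 15:15 local (rolling into the previous day, 30 October 2033).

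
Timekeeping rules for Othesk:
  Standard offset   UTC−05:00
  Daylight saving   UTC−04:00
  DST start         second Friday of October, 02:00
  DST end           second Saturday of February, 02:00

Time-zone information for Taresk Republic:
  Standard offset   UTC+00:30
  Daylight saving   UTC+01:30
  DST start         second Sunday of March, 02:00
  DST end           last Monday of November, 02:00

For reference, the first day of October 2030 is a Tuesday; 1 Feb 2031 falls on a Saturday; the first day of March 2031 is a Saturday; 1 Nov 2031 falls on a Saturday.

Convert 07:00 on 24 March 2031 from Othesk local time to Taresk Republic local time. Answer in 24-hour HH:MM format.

13:30

1 October 2030 is a Tuesday, so the first Friday is October 4 and the second is October 11.
1 February 2031 is a Saturday, so the first Saturday is February 1 and the second is February 8.
Daylight saving runs 11 October 2030 – 8 February 2031; 24 March 2031 is outside that window, so Othesk is on standard time at UTC−05:00.
07:00 Othesk + 5h = 12:00 UTC.
1 March 2031 is a Saturday, so the first Sunday is March 2 and the second is March 9.
1 November 2031 is a Saturday, so Mondays fall on 3, 10, 17, 24; the last is November 24.
At the standard offset (UTC+00:30), 12:00 UTC + 0h30m = 12:30 Taresk Republic standard time.
Daylight saving runs 9 March – 24 November; the standard-time date in Taresk Republic, 24 March 2031, is inside that window, so Taresk Republic is at UTC+01:30.
12:00 UTC + 1h30m = 13:30 Taresk Republic.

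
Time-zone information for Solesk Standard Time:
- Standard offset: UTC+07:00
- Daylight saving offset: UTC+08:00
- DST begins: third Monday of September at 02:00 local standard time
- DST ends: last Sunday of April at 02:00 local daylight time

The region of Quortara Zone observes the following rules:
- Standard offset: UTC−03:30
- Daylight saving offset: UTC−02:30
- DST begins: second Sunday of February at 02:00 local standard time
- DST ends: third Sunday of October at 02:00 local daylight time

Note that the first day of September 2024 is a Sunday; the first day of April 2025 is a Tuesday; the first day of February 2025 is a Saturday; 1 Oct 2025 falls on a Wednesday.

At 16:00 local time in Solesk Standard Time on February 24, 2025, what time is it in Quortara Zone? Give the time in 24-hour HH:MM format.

1 September 2024 is a Sunday, so the first Monday is September 2 and the third is September 16.
1 April 2025 is a Tuesday, so Sundays fall on 6, 13, 20, 27; the last is April 27.
February 24, 2025 lies within the daylight-saving period (16 September 2024 – 27 April 2025), so Solesk Standard Time is on daylight time, UTC+08:00.
16:00 Solesk Standard Time − 8h = 08:00 UTC.
1 February 2025 is a Saturday, so the first Sunday is February 2 and the second is February 9.
1 October 2025 is a Wednesday, so the first Sunday is October 5 and the third is October 19.
At the standard offset (UTC−03:30), 08:00 UTC − 3h30m = 04:30 Quortara Zone standard time.
The standard-time date in Quortara Zone, February 24, 2025, lies within the daylight-saving period (9 February – 19 October), so Quortara Zone is on daylight time, UTC−02:30.
08:00 UTC − 2h30m = 05:30 Quortara Zone.

05:30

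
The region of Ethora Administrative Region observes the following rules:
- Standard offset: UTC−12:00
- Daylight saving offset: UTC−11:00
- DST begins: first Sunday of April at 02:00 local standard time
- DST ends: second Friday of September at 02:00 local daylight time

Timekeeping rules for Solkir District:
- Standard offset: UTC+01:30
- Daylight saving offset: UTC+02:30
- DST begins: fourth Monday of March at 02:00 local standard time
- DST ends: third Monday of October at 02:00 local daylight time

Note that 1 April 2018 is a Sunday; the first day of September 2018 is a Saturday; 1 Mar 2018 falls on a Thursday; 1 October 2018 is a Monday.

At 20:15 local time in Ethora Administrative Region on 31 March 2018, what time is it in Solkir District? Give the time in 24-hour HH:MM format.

10:45

1 April 2018 is a Sunday, so the first Sunday is April 1.
1 September 2018 is a Saturday, so the first Friday is September 7 and the second is September 14.
Daylight saving runs 1 April – 14 September; 31 March 2018 is outside that window, so Ethora Administrative Region is on standard time at UTC−12:00.
20:15 Ethora Administrative Region + 12h = 08:15 UTC (rolling into the next day, 1 April 2018).
1 March 2018 is a Thursday, so the first Monday is March 5 and the fourth is March 26.
1 October 2018 is a Monday, so the first Monday is October 1 and the third is October 15.
At the standard offset (UTC+01:30), 08:15 UTC + 1h30m = 09:45 Solkir District standard time.
Daylight saving runs 26 March – 15 October; the standard-time date in Solkir District, 1 April 2018, is inside that window, so Solkir District is at UTC+02:30.
08:15 UTC + 2h30m = 10:45 Solkir District.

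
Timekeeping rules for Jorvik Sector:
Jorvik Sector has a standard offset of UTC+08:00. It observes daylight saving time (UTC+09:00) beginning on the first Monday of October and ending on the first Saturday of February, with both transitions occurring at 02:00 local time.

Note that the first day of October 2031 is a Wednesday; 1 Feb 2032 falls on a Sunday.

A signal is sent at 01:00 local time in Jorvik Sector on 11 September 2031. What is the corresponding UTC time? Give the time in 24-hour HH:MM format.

17:00

1 October 2031 is a Wednesday, so the first Monday is October 6.
1 February 2032 is a Sunday, so the first Saturday is February 7.
11 September 2031 does not fall between 6 October 2031 and 7 February 2032, so daylight saving is not in effect and Jorvik Sector is at UTC+08:00.
01:00 local − 8h = 17:00 UTC (rolling into the previous day, 10 September 2031).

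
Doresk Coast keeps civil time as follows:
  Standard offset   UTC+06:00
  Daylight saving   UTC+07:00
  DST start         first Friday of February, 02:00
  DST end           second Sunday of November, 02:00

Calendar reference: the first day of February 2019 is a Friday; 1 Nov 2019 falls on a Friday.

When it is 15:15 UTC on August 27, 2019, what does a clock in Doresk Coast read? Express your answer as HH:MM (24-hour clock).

22:15

1 February 2019 is a Friday, so the first Friday is February 1.
1 November 2019 is a Friday, so the first Sunday is November 3 and the second is November 10.
At the standard offset (UTC+06:00), 15:15 UTC + 6h = 21:15 Doresk Coast standard time.
The standard-time date in Doresk Coast, August 27, 2019, falls between 1 February and 10 November, so daylight saving is in effect and Doresk Coast is at UTC+07:00.
15:15 UTC + 7h = 22:15 local.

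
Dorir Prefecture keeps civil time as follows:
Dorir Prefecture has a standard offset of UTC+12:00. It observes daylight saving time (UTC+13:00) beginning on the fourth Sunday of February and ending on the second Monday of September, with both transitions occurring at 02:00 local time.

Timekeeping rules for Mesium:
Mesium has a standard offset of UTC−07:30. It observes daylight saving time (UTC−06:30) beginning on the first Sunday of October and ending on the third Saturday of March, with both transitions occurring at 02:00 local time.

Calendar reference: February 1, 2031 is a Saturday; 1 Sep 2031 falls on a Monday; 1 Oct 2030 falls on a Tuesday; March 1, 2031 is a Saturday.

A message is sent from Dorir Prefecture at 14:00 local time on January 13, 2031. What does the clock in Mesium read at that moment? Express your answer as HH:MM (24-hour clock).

1 February 2031 is a Saturday, so the first Sunday is February 2 and the fourth is February 23.
1 September 2031 is a Monday, so the first Monday is September 1 and the second is September 8.
Daylight saving runs 23 February – 8 September; January 13, 2031 is outside that window, so Dorir Prefecture is on standard time at UTC+12:00.
14:00 Dorir Prefecture − 12h = 02:00 UTC.
1 October 2030 is a Tuesday, so the first Sunday is October 6.
1 March 2031 is a Saturday, so the first Saturday is March 1 and the third is March 15.
At the standard offset (UTC−07:30), 02:00 UTC − 7h30m = 18:30 Mesium standard time (rolling into the previous day, 12 January 2031).
The standard-time date in Mesium, January 12, 2031, lies within the daylight-saving period (6 October 2030 – 15 March 2031), so Mesium is on daylight time, UTC−06:30.
02:00 UTC − 6h30m = 19:30 Mesium (rolling into the previous day, 12 January 2031).

19:30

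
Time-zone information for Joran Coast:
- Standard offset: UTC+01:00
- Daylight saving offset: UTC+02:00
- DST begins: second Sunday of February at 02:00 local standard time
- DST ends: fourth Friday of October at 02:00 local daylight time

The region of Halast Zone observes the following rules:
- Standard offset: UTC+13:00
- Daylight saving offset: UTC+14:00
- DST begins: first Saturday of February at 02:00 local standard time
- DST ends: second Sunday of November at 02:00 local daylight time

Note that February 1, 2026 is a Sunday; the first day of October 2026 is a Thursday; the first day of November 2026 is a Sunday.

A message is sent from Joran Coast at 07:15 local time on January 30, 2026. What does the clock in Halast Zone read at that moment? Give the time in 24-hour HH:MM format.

1 February 2026 is a Sunday, so the first Sunday is February 1 and the second is February 8.
1 October 2026 is a Thursday, so the first Friday is October 2 and the fourth is October 23.
January 30, 2026 is outside the daylight-saving period (8 February – 23 October), so Joran Coast is on standard time, UTC+01:00.
07:15 Joran Coast − 1h = 06:15 UTC.
1 February 2026 is a Sunday, so the first Saturday is February 7.
1 November 2026 is a Sunday, so the first Sunday is November 1 and the second is November 8.
At the standard offset (UTC+13:00), 06:15 UTC + 13h = 19:15 Halast Zone standard time.
The standard-time date in Halast Zone, January 30, 2026, does not fall between 7 February and 8 November, so daylight saving is not in effect and Halast Zone is at UTC+13:00.
06:15 UTC + 13h = 19:15 Halast Zone.

19:15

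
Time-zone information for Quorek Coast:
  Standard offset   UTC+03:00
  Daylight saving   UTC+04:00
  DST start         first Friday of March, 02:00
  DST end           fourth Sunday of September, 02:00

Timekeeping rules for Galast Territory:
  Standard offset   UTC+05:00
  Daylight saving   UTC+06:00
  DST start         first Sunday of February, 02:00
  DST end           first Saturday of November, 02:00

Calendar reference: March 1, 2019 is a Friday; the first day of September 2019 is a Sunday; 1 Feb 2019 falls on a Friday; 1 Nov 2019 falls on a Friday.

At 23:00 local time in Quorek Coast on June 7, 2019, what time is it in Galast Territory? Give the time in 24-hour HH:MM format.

1 March 2019 is a Friday, so the first Friday is March 1.
1 September 2019 is a Sunday, so the first Sunday is September 1 and the fourth is September 22.
Daylight saving runs 1 March – 22 September; June 7, 2019 is inside that window, so Quorek Coast is at UTC+04:00.
23:00 Quorek Coast − 4h = 19:00 UTC.
1 February 2019 is a Friday, so the first Sunday is February 3.
1 November 2019 is a Friday, so the first Saturday is November 2.
At the standard offset (UTC+05:00), 19:00 UTC + 5h = 00:00 Galast Territory standard time (rolling into the next day, 8 June 2019).
The standard-time date in Galast Territory, June 8, 2019, falls between 3 February and 2 November, so daylight saving is in effect and Galast Territory is at UTC+06:00.
19:00 UTC + 6h = 01:00 Galast Territory (rolling into the next day, 8 June 2019).

01:00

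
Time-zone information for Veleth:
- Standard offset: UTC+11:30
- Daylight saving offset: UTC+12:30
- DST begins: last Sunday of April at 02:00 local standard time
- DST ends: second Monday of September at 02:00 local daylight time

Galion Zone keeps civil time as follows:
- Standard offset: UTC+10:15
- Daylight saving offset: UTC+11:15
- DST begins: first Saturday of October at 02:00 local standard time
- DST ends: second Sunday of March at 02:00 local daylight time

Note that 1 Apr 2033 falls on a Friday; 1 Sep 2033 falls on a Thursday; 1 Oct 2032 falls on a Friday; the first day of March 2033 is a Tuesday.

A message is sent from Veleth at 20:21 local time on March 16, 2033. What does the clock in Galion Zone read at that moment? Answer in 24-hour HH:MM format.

1 April 2033 is a Friday, so Sundays fall on 3, 10, 17, 24; the last is April 24.
1 September 2033 is a Thursday, so the first Monday is September 5 and the second is September 12.
March 16, 2033 does not fall between 24 April and 12 September, so daylight saving is not in effect and Veleth is at UTC+11:30.
20:21 Veleth − 11h30m = 08:51 UTC.
1 October 2032 is a Friday, so the first Saturday is October 2.
1 March 2033 is a Tuesday, so the first Sunday is March 6 and the second is March 13.
At the standard offset (UTC+10:15), 08:51 UTC + 10h15m = 19:06 Galion Zone standard time.
Daylight saving runs 2 October 2032 – 13 March 2033; the standard-time date in Galion Zone, March 16, 2033, is outside that window, so Galion Zone is on standard time at UTC+10:15.
08:51 UTC + 10h15m = 19:06 Galion Zone.

19:06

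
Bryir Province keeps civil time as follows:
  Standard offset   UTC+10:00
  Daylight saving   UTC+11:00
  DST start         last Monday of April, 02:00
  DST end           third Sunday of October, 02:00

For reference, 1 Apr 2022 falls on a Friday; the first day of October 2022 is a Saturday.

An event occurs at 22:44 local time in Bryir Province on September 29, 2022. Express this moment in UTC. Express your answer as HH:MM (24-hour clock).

11:44

1 April 2022 is a Friday, so Mondays fall on 4, 11, 18, 25; the last is April 25.
1 October 2022 is a Saturday, so the first Sunday is October 2 and the third is October 16.
Daylight saving runs 25 April – 16 October; September 29, 2022 is inside that window, so Bryir Province is at UTC+11:00.
22:44 local − 11h = 11:44 UTC.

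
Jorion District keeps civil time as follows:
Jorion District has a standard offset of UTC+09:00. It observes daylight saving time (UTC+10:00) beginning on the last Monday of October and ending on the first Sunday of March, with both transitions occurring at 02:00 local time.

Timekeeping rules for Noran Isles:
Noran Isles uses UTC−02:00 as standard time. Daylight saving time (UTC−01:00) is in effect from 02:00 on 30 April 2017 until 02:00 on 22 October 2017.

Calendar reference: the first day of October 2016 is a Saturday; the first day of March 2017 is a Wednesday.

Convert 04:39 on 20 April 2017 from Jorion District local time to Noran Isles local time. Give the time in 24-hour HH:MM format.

1 October 2016 is a Saturday, so Mondays fall on 3, 10, 17, 24, 31; the last is October 31.
1 March 2017 is a Wednesday, so the first Sunday is March 5.
Daylight saving runs 31 October 2016 – 5 March 2017; 20 April 2017 is outside that window, so Jorion District is on standard time at UTC+09:00.
04:39 Jorion District − 9h = 19:39 UTC (rolling into the previous day, 19 April 2017).
At the standard offset (UTC−02:00), 19:39 UTC − 2h = 17:39 Noran Isles standard time.
Daylight saving runs 30 April – 22 October; the standard-time date in Noran Isles, 19 April 2017, is outside that window, so Noran Isles is on standard time at UTC−02:00.
19:39 UTC − 2h = 17:39 Noran Isles.

17:39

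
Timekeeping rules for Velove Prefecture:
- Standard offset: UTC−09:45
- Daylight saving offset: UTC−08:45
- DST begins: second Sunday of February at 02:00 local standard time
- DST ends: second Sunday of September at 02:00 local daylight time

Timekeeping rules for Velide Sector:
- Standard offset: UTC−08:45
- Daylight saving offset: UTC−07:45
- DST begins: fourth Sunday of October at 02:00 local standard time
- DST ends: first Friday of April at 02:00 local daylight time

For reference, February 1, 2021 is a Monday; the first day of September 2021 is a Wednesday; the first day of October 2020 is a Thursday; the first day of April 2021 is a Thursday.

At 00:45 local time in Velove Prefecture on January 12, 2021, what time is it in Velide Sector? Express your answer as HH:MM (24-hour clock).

02:45

1 February 2021 is a Monday, so the first Sunday is February 7 and the second is February 14.
1 September 2021 is a Wednesday, so the first Sunday is September 5 and the second is September 12.
January 12, 2021 does not fall between 14 February and 12 September, so daylight saving is not in effect and Velove Prefecture is at UTC−09:45.
00:45 Velove Prefecture + 9h45m = 10:30 UTC.
1 October 2020 is a Thursday, so the first Sunday is October 4 and the fourth is October 25.
1 April 2021 is a Thursday, so the first Friday is April 2.
At the standard offset (UTC−08:45), 10:30 UTC − 8h45m = 01:45 Velide Sector standard time.
The standard-time date in Velide Sector, January 12, 2021, falls between 25 October 2020 and 2 April 2021, so daylight saving is in effect and Velide Sector is at UTC−07:45.
10:30 UTC − 7h45m = 02:45 Velide Sector.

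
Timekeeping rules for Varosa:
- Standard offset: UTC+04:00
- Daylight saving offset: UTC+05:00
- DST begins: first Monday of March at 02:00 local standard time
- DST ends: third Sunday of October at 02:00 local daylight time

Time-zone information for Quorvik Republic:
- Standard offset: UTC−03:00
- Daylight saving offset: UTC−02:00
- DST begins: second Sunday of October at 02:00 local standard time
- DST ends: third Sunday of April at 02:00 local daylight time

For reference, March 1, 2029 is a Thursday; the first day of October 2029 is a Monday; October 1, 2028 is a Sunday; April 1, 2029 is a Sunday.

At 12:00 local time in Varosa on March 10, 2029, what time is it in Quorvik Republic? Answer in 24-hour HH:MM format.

1 March 2029 is a Thursday, so the first Monday is March 5.
1 October 2029 is a Monday, so the first Sunday is October 7 and the third is October 21.
March 10, 2029 lies within the daylight-saving period (5 March – 21 October), so Varosa is on daylight time, UTC+05:00.
12:00 Varosa − 5h = 07:00 UTC.
1 October 2028 is a Sunday, so the first Sunday is October 1 and the second is October 8.
1 April 2029 is a Sunday, so the first Sunday is April 1 and the third is April 15.
At the standard offset (UTC−03:00), 07:00 UTC − 3h = 04:00 Quorvik Republic standard time.
Daylight saving runs 8 October 2028 – 15 April 2029; the standard-time date in Quorvik Republic, March 10, 2029, is inside that window, so Quorvik Republic is at UTC−02:00.
07:00 UTC − 2h = 05:00 Quorvik Republic.

05:00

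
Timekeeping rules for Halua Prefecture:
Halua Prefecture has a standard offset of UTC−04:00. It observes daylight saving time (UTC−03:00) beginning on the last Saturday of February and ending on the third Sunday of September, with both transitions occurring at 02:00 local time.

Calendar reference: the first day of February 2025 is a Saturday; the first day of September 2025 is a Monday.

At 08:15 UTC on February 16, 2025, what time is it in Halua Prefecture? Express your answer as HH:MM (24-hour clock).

04:15

1 February 2025 is a Saturday, so Saturdays fall on 1, 8, 15, 22; the last is February 22.
1 September 2025 is a Monday, so the first Sunday is September 7 and the third is September 21.
At the standard offset (UTC−04:00), 08:15 UTC − 4h = 04:15 Halua Prefecture standard time.
Daylight saving runs 22 February – 21 September; the standard-time date in Halua Prefecture, February 16, 2025, is outside that window, so Halua Prefecture is on standard time at UTC−04:00.
08:15 UTC − 4h = 04:15 local.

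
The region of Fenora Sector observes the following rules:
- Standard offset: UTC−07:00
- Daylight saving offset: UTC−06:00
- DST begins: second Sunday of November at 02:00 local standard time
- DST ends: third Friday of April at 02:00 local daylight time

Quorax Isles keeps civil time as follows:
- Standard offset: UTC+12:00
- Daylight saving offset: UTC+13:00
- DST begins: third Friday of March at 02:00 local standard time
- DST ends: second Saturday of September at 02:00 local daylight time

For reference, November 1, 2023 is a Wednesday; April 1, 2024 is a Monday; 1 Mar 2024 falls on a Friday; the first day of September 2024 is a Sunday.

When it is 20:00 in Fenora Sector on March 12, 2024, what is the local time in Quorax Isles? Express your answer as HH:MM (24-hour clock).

14:00

1 November 2023 is a Wednesday, so the first Sunday is November 5 and the second is November 12.
1 April 2024 is a Monday, so the first Friday is April 5 and the third is April 19.
March 12, 2024 falls between 12 November 2023 and 19 April 2024, so daylight saving is in effect and Fenora Sector is at UTC−06:00.
20:00 Fenora Sector + 6h = 02:00 UTC (rolling into the next day, 13 March 2024).
1 March 2024 is a Friday, so the first Friday is March 1 and the third is March 15.
1 September 2024 is a Sunday, so the first Saturday is September 7 and the second is September 14.
At the standard offset (UTC+12:00), 02:00 UTC + 12h = 14:00 Quorax Isles standard time.
The standard-time date in Quorax Isles, March 13, 2024, is outside the daylight-saving period (15 March – 14 September), so Quorax Isles is on standard time, UTC+12:00.
02:00 UTC + 12h = 14:00 Quorax Isles.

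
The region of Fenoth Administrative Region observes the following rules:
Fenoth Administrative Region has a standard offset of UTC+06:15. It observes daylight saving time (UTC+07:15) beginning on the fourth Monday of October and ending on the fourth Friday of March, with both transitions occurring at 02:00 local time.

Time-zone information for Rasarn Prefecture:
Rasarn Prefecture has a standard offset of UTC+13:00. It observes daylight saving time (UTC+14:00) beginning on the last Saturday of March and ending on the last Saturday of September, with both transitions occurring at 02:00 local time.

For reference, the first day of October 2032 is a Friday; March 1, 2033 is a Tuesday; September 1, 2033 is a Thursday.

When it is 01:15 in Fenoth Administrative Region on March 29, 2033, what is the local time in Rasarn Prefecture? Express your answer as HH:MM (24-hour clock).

1 October 2032 is a Friday, so the first Monday is October 4 and the fourth is October 25.
1 March 2033 is a Tuesday, so the first Friday is March 4 and the fourth is March 25.
March 29, 2033 does not fall between 25 October 2032 and 25 March 2033, so daylight saving is not in effect and Fenoth Administrative Region is at UTC+06:15.
01:15 Fenoth Administrative Region − 6h15m = 19:00 UTC (rolling into the previous day, 28 March 2033).
1 March 2033 is a Tuesday, so Saturdays fall on 5, 12, 19, 26; the last is March 26.
1 September 2033 is a Thursday, so Saturdays fall on 3, 10, 17, 24; the last is September 24.
At the standard offset (UTC+13:00), 19:00 UTC + 13h = 08:00 Rasarn Prefecture standard time (rolling into the next day, 29 March 2033).
The standard-time date in Rasarn Prefecture, March 29, 2033, lies within the daylight-saving period (26 March – 24 September), so Rasarn Prefecture is on daylight time, UTC+14:00.
19:00 UTC + 14h = 09:00 Rasarn Prefecture (rolling into the next day, 29 March 2033).

09:00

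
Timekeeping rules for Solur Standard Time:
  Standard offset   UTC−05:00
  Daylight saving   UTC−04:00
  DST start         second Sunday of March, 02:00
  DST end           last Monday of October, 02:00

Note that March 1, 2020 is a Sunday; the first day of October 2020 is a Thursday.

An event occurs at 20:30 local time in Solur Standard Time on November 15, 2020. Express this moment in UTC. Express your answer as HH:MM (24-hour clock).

1 March 2020 is a Sunday, so the first Sunday is March 1 and the second is March 8.
1 October 2020 is a Thursday, so Mondays fall on 5, 12, 19, 26; the last is October 26.
November 15, 2020 is outside the daylight-saving period (8 March – 26 October), so Solur Standard Time is on standard time, UTC−05:00.
20:30 local + 5h = 01:30 UTC (rolling into the next day, 16 November 2020).

01:30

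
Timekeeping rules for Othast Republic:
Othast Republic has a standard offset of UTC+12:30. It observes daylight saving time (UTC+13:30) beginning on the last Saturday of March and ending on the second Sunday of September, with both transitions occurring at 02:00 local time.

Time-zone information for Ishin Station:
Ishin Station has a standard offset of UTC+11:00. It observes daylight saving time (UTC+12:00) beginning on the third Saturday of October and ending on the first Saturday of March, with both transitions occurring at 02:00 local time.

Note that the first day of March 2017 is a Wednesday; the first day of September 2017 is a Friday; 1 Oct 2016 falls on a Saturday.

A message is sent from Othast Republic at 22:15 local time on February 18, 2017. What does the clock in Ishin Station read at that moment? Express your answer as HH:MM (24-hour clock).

1 March 2017 is a Wednesday, so Saturdays fall on 4, 11, 18, 25; the last is March 25.
1 September 2017 is a Friday, so the first Sunday is September 3 and the second is September 10.
February 18, 2017 is outside the daylight-saving period (25 March – 10 September), so Othast Republic is on standard time, UTC+12:30.
22:15 Othast Republic − 12h30m = 09:45 UTC.
1 October 2016 is a Saturday, so the first Saturday is October 1 and the third is October 15.
1 March 2017 is a Wednesday, so the first Saturday is March 4.
At the standard offset (UTC+11:00), 09:45 UTC + 11h = 20:45 Ishin Station standard time.
The standard-time date in Ishin Station, February 18, 2017, lies within the daylight-saving period (15 October 2016 – 4 March 2017), so Ishin Station is on daylight time, UTC+12:00.
09:45 UTC + 12h = 21:45 Ishin Station.

21:45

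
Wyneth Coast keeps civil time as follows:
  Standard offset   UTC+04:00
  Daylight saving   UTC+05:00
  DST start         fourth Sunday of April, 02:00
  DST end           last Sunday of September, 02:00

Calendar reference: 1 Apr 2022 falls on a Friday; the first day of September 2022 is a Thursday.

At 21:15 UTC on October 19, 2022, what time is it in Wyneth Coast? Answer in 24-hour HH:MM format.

01:15

1 April 2022 is a Friday, so the first Sunday is April 3 and the fourth is April 24.
1 September 2022 is a Thursday, so Sundays fall on 4, 11, 18, 25; the last is September 25.
At the standard offset (UTC+04:00), 21:15 UTC + 4h = 01:15 Wyneth Coast standard time (rolling into the next day, 20 October 2022).
Daylight saving runs 24 April – 25 September; the standard-time date in Wyneth Coast, October 20, 2022, is outside that window, so Wyneth Coast is on standard time at UTC+04:00.
21:15 UTC + 4h = 01:15 local (rolling into the next day, 20 October 2022).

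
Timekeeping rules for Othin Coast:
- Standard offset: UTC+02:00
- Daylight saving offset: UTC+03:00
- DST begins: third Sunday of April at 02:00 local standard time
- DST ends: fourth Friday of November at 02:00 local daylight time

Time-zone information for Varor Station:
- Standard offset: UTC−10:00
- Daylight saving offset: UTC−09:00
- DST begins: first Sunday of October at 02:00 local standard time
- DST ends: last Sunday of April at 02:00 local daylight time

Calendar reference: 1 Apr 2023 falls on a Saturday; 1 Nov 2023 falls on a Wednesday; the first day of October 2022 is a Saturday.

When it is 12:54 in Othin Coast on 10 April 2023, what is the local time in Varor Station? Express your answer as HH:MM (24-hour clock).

1 April 2023 is a Saturday, so the first Sunday is April 2 and the third is April 16.
1 November 2023 is a Wednesday, so the first Friday is November 3 and the fourth is November 24.
10 April 2023 is outside the daylight-saving period (16 April – 24 November), so Othin Coast is on standard time, UTC+02:00.
12:54 Othin Coast − 2h = 10:54 UTC.
1 October 2022 is a Saturday, so the first Sunday is October 2.
1 April 2023 is a Saturday, so Sundays fall on 2, 9, 16, 23, 30; the last is April 30.
At the standard offset (UTC−10:00), 10:54 UTC − 10h = 00:54 Varor Station standard time.
The standard-time date in Varor Station, 10 April 2023, falls between 2 October 2022 and 30 April 2023, so daylight saving is in effect and Varor Station is at UTC−09:00.
10:54 UTC − 9h = 01:54 Varor Station.

01:54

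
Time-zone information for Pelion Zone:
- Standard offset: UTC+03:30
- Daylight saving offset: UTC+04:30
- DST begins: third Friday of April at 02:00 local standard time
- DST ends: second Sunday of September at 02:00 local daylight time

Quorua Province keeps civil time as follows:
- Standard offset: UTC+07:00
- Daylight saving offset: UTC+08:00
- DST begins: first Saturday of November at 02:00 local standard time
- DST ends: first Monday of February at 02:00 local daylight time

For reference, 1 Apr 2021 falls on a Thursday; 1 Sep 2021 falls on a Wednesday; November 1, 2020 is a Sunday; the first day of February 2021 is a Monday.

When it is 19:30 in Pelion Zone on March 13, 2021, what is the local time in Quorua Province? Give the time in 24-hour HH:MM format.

1 April 2021 is a Thursday, so the first Friday is April 2 and the third is April 16.
1 September 2021 is a Wednesday, so the first Sunday is September 5 and the second is September 12.
March 13, 2021 is outside the daylight-saving period (16 April – 12 September), so Pelion Zone is on standard time, UTC+03:30.
19:30 Pelion Zone − 3h30m = 16:00 UTC.
1 November 2020 is a Sunday, so the first Saturday is November 7.
1 February 2021 is a Monday, so the first Monday is February 1.
At the standard offset (UTC+07:00), 16:00 UTC + 7h = 23:00 Quorua Province standard time.
The standard-time date in Quorua Province, March 13, 2021, does not fall between 7 November 2020 and 1 February 2021, so daylight saving is not in effect and Quorua Province is at UTC+07:00.
16:00 UTC + 7h = 23:00 Quorua Province.

23:00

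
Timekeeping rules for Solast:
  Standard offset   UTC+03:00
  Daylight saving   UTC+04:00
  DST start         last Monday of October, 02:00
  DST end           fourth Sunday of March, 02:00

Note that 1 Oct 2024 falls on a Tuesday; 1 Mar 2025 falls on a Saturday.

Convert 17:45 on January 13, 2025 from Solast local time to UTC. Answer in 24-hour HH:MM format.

13:45

1 October 2024 is a Tuesday, so Mondays fall on 7, 14, 21, 28; the last is October 28.
1 March 2025 is a Saturday, so the first Sunday is March 2 and the fourth is March 23.
Daylight saving runs 28 October 2024 – 23 March 2025; January 13, 2025 is inside that window, so Solast is at UTC+04:00.
17:45 local − 4h = 13:45 UTC.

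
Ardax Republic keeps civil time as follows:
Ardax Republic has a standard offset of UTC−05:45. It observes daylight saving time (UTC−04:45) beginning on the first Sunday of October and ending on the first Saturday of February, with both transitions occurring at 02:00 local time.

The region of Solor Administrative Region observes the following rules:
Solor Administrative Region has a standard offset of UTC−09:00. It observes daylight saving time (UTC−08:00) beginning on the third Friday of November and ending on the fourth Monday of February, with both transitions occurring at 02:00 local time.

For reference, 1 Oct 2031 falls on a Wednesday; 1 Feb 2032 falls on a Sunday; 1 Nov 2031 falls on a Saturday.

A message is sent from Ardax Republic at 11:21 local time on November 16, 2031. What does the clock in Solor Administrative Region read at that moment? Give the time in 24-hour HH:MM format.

07:06

1 October 2031 is a Wednesday, so the first Sunday is October 5.
1 February 2032 is a Sunday, so the first Saturday is February 7.
November 16, 2031 lies within the daylight-saving period (5 October 2031 – 7 February 2032), so Ardax Republic is on daylight time, UTC−04:45.
11:21 Ardax Republic + 4h45m = 16:06 UTC.
1 November 2031 is a Saturday, so the first Friday is November 7 and the third is November 21.
1 February 2032 is a Sunday, so the first Monday is February 2 and the fourth is February 23.
At the standard offset (UTC−09:00), 16:06 UTC − 9h = 07:06 Solor Administrative Region standard time.
The standard-time date in Solor Administrative Region, November 16, 2031, is outside the daylight-saving period (21 November 2031 – 23 February 2032), so Solor Administrative Region is on standard time, UTC−09:00.
16:06 UTC − 9h = 07:06 Solor Administrative Region.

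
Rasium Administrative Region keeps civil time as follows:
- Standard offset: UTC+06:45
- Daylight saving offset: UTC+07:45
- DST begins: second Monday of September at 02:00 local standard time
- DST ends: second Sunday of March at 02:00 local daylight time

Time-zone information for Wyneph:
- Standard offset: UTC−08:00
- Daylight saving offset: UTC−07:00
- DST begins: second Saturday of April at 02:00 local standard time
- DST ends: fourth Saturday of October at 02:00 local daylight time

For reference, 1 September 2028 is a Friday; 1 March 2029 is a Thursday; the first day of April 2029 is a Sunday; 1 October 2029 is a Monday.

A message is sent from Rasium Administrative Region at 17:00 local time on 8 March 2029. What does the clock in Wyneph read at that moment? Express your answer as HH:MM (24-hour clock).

01:15

1 September 2028 is a Friday, so the first Monday is September 4 and the second is September 11.
1 March 2029 is a Thursday, so the first Sunday is March 4 and the second is March 11.
Daylight saving runs 11 September 2028 – 11 March 2029; 8 March 2029 is inside that window, so Rasium Administrative Region is at UTC+07:45.
17:00 Rasium Administrative Region − 7h45m = 09:15 UTC.
1 April 2029 is a Sunday, so the first Saturday is April 7 and the second is April 14.
1 October 2029 is a Monday, so the first Saturday is October 6 and the fourth is October 27.
At the standard offset (UTC−08:00), 09:15 UTC − 8h = 01:15 Wyneph standard time.
Daylight saving runs 14 April – 27 October; the standard-time date in Wyneph, 8 March 2029, is outside that window, so Wyneph is on standard time at UTC−08:00.
09:15 UTC − 8h = 01:15 Wyneph.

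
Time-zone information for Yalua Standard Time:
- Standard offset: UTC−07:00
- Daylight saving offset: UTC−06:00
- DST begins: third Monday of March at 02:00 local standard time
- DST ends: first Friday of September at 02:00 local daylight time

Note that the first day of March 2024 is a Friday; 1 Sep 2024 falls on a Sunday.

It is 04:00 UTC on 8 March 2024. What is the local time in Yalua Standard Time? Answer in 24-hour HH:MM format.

21:00

1 March 2024 is a Friday, so the first Monday is March 4 and the third is March 18.
1 September 2024 is a Sunday, so the first Friday is September 6.
At the standard offset (UTC−07:00), 04:00 UTC − 7h = 21:00 Yalua Standard Time standard time (rolling into the previous day, 7 March 2024).
The standard-time date in Yalua Standard Time, 7 March 2024, does not fall between 18 March and 6 September, so daylight saving is not in effect and Yalua Standard Time is at UTC−07:00.
04:00 UTC − 7h = 21:00 local (rolling into the previous day, 7 March 2024).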